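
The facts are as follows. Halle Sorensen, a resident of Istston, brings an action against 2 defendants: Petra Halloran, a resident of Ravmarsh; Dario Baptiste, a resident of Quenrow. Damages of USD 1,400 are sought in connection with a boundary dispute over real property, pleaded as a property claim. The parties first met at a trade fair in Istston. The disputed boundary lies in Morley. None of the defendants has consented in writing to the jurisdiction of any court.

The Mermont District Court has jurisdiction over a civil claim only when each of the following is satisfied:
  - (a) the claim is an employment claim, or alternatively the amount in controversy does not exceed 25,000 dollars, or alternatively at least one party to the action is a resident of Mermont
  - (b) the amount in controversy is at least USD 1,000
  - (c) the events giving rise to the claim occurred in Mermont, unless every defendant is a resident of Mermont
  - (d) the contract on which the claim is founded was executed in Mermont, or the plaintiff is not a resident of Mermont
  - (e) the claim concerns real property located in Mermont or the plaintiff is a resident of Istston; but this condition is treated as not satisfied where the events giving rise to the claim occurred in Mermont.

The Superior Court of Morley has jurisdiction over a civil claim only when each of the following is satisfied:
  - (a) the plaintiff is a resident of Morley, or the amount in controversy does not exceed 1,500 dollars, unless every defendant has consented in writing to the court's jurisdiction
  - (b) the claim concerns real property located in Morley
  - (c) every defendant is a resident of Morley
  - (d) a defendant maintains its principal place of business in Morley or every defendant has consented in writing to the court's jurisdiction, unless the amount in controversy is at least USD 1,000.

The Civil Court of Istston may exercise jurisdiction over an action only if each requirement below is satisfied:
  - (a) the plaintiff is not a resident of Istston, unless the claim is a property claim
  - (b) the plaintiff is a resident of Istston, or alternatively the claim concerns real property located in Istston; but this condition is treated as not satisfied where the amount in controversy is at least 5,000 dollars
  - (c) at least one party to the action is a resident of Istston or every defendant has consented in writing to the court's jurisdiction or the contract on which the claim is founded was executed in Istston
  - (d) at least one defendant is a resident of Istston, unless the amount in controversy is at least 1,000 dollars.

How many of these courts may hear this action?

The Mermont District Court:
  (a) The amount in controversy is $1,400, within the 25,000 dollars ceiling — that alternative is enough. Satisfied.
  (b) The amount in controversy is 1,400 dollars, which meets the 1,000 dollars floor. Satisfied.
  (c) The operative events occurred in Morley, not Mermont. The proviso offers no rescue either, since the defendants reside as follows — Petra Halloran in Ravmarsh, Dario Baptiste in Quenrow — not all in Mermont. Condition not met.
  (d) The plaintiff resides in Istston, which is not Mermont — that alternative is enough. Condition met.
  (e) The plaintiff resides in Istston, so one alternative holds. And the carve-out is inapplicable — the operative events occurred in Morley, not Mermont. Met.
  → At least one condition fails; no jurisdiction.
The Superior Court of Morley:
  (a) The amount in controversy is $1,400, within the USD 1,500 ceiling, so this disjunct is met. Condition met.
  (b) The property lies in Morley. Satisfied.
  (c) The defendants reside as follows — Petra Halloran in Ravmarsh, Dario Baptiste in Quenrow — not all in Morley. Not satisfied.
  (d) No defendant is a corporation; no such written consent has been filed — no alternative holds. But the amount in controversy is $1,400, which meets the 1,000 dollars floor, and the 'unless' clause therefore excuses the requirement. Satisfied.
  → Not every requirement is met — no jurisdiction.
The Civil Court of Istston:
  (a) The plaintiff resides in Istston. The proviso rescues it, though: the claim is a property claim. Satisfied.
  (b) The plaintiff resides in Istston — that alternative is enough. The exception is not triggered, since the amount in controversy is USD 1,400, below the USD 5,000 floor. Satisfied.
  (c) Halle Sorensen resides in Istston, which satisfies one of the alternatives. Met.
  (d) No defendant resides in Istston (they reside in Ravmarsh, Quenrow). However, the amount in controversy is USD 1,400, which meets the $1,000 floor, so the 'unless' proviso supplies this condition. Condition met.
  → All conditions met; jurisdiction exists.
Courts with jurisdiction: the Civil Court of Istston — 1 in total.

1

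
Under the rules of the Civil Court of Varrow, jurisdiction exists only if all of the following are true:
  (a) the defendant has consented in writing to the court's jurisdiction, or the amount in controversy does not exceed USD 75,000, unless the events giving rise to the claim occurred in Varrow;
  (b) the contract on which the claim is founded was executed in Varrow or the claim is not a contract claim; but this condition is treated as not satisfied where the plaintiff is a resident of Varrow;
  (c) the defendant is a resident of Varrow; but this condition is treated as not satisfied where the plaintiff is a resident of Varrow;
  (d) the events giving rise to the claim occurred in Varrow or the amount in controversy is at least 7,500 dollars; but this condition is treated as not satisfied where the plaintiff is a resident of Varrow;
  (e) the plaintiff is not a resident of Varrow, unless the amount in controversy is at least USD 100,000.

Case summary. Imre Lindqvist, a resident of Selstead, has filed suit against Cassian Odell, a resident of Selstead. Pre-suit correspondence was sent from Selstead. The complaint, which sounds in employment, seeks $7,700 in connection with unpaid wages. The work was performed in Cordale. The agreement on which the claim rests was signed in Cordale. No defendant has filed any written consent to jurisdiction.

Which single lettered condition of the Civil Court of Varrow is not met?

(c)

The Civil Court of Varrow:
  (a) The amount in controversy is 7,700 dollars, within the $75,000 ceiling, which satisfies one of the alternatives. Condition met.
  (b) The claim is an employment claim, not a contract claim — that alternative is enough. And the carve-out is inapplicable — the plaintiff resides in Selstead, not Varrow. Satisfied.
  (c) The defendant resides in Selstead, not Varrow. Fails.
  (d) The amount in controversy is USD 7,700, which meets the $7,500 floor, so one alternative holds. The carve-out does not apply: the plaintiff resides in Selstead, not Varrow. Condition met.
  (e) The plaintiff resides in Selstead, which is not Varrow. Condition met.
Only condition (c) fails.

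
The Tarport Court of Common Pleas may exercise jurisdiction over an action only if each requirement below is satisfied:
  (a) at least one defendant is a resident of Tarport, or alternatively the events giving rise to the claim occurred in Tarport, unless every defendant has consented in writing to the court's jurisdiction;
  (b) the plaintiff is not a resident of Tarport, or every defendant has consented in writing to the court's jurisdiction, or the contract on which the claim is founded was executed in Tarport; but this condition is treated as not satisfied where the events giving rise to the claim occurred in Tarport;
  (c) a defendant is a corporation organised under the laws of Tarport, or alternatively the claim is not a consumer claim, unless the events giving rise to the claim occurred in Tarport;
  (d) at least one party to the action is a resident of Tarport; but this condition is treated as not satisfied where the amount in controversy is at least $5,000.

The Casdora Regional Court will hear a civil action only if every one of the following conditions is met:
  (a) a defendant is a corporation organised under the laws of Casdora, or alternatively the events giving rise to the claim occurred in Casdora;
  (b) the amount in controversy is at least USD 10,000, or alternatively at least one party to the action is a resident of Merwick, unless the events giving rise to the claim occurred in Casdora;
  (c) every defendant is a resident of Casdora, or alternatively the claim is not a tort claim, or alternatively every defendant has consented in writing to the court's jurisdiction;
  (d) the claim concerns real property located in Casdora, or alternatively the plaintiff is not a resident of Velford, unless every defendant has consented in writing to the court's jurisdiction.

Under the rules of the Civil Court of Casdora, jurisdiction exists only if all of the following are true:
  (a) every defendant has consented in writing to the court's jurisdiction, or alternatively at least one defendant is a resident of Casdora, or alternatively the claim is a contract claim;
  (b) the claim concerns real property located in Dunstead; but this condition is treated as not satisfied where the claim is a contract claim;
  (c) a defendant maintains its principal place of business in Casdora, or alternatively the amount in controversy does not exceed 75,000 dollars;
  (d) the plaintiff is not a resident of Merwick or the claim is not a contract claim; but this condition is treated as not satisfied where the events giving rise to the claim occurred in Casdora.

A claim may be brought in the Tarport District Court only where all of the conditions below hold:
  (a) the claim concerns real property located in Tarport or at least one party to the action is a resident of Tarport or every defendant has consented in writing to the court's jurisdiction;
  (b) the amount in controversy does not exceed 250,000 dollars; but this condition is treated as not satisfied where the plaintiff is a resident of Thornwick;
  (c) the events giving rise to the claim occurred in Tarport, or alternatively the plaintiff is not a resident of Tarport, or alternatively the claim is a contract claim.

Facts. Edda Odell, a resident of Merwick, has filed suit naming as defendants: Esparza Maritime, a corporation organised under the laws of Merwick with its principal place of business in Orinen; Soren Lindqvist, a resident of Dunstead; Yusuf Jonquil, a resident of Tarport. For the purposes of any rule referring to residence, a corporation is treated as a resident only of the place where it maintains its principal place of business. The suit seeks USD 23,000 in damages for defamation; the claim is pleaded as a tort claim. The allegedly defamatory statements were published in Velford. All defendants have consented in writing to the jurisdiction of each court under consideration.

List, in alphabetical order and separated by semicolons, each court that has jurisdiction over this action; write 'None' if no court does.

The Tarport Court of Common Pleas:
  (a) Yusuf Jonquil resides in Tarport — that alternative is enough. Met.
  (b) The plaintiff resides in Merwick, which is not Tarport, so this disjunct is met. The exception is not triggered, since the operative events occurred in Velford, not Tarport. Condition met.
  (c) The claim is a tort claim, not a consumer claim — that alternative is enough. Met.
  (d) Yusuf Jonquil resides in Tarport. But the carve-out bites: the amount in controversy is 23,000 dollars, which meets the USD 5,000 floor. Not satisfied.
  → The court lacks jurisdiction.
The Casdora Regional Court:
  (a) The corporate defendant(s) are organised in Merwick, not Casdora; the operative events occurred in Velford, not Casdora — no alternative holds. Not met.
  (b) The amount in controversy is USD 23,000, which meets the $10,000 floor — that alternative is enough. Condition met.
  (c) Every defendant has filed written consent — that alternative is enough. Met.
  (d) The plaintiff resides in Merwick, which is not Velford, so this disjunct is met. Met.
  → At least one condition fails; no jurisdiction.
The Civil Court of Casdora:
  (a) Every defendant has filed written consent, so this disjunct is met. Satisfied.
  (b) The claim does not concern real property. Condition not met.
  (c) The amount in controversy is USD 23,000, within the USD 75,000 ceiling, so one alternative holds. Satisfied.
  (d) The claim is a tort claim, not a contract claim, which satisfies one of the alternatives. And the carve-out is inapplicable — the operative events occurred in Velford, not Casdora. Met.
  → The court lacks jurisdiction.
The Tarport District Court:
  (a) Yusuf Jonquil resides in Tarport — that alternative is enough. Condition met.
  (b) The amount in controversy is $23,000, within the $250,000 ceiling. The carve-out does not apply: the plaintiff resides in Merwick, not Thornwick. Satisfied.
  (c) The plaintiff resides in Merwick, which is not Tarport, which satisfies one of the alternatives. Condition met.
  → Jurisdiction lies.

the Tarport District Court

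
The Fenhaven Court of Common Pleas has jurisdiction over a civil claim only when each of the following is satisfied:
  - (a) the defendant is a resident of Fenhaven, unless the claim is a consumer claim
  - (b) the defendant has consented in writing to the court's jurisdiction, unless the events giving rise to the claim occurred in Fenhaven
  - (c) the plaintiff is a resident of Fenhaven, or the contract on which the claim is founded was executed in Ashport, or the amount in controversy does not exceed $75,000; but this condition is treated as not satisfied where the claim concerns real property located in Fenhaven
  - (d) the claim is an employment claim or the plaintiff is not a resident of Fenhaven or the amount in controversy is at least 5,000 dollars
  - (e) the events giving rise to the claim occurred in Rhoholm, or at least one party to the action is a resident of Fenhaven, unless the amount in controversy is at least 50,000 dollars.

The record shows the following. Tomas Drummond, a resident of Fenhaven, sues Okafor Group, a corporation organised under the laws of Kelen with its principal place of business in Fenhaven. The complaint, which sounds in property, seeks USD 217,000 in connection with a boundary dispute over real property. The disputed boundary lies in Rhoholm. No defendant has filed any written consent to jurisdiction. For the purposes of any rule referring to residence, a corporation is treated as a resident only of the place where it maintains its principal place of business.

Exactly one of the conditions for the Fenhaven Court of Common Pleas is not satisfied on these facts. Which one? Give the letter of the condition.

The Fenhaven Court of Common Pleas:
  (a) The defendant resides in Fenhaven. Satisfied.
  (b) No such written consent has been filed. The proviso offers no rescue either, since the operative events occurred in Rhoholm, not Fenhaven. Condition not met.
  (c) The plaintiff resides in Fenhaven, so one alternative holds. And the carve-out is inapplicable — the property lies in Rhoholm, not Fenhaven. Condition met.
  (d) The amount in controversy is $217,000, which meets the $5,000 floor, which satisfies one of the alternatives. Met.
  (e) The operative events occurred in Rhoholm — that alternative is enough. Satisfied.
Only condition (b) fails.

(b)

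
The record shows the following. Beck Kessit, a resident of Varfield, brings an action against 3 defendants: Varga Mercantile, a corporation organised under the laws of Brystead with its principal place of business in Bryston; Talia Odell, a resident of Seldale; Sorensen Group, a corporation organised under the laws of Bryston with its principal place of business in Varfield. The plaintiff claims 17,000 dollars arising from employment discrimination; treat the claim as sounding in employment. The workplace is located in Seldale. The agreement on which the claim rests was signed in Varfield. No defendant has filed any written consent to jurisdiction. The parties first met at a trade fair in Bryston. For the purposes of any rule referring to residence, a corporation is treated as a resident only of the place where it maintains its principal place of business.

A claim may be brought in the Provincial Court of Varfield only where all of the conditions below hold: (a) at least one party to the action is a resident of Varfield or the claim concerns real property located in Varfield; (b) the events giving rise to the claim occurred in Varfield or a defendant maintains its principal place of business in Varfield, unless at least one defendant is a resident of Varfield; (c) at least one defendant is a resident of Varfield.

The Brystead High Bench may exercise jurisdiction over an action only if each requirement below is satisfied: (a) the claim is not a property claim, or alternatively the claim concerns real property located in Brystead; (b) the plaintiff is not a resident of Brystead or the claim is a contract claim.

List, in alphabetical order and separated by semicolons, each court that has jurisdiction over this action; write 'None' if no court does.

the Brystead High Bench; the Provincial Court of Varfield

The Provincial Court of Varfield:
  (a) Beck Kessit resides in Varfield — that alternative is enough. Satisfied.
  (b) Sorensen Group has its principal place of business in Varfield, so one alternative holds. Condition met.
  (c) Sorensen Group resides in Varfield. Met.
  → Every requirement is satisfied — jurisdiction.
The Brystead High Bench:
  (a) The claim is an employment claim, not a property claim — that alternative is enough. Satisfied.
  (b) The plaintiff resides in Varfield, which is not Brystead, so this disjunct is met. Met.
  → The court has jurisdiction.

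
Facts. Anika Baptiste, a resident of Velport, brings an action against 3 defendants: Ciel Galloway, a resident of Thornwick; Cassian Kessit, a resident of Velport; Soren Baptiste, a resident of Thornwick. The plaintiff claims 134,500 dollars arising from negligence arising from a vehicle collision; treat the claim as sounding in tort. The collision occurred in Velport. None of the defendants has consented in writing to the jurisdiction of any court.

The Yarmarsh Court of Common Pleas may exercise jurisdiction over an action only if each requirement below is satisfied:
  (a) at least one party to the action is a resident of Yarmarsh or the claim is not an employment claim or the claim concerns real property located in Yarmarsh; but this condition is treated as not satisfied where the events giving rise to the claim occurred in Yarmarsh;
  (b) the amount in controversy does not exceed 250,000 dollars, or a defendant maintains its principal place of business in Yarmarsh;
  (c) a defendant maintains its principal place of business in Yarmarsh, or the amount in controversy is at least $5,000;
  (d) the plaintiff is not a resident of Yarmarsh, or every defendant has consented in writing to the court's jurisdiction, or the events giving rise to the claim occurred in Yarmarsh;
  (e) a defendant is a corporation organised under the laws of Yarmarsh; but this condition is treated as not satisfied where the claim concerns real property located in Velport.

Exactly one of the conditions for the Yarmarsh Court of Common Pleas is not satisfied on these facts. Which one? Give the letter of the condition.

(e)

The Yarmarsh Court of Common Pleas:
  (a) The claim is a tort claim, not an employment claim, so one alternative holds. The carve-out does not apply: the operative events occurred in Velport, not Yarmarsh. Condition met.
  (b) The amount in controversy is 134,500 dollars, within the 250,000 dollars ceiling, so one alternative holds. Condition met.
  (c) The amount in controversy is 134,500 dollars, which meets the USD 5,000 floor, so one alternative holds. Condition met.
  (d) The plaintiff resides in Velport, which is not Yarmarsh, which satisfies one of the alternatives. Satisfied.
  (e) No defendant is a corporation. Not met.
Only condition (e) fails.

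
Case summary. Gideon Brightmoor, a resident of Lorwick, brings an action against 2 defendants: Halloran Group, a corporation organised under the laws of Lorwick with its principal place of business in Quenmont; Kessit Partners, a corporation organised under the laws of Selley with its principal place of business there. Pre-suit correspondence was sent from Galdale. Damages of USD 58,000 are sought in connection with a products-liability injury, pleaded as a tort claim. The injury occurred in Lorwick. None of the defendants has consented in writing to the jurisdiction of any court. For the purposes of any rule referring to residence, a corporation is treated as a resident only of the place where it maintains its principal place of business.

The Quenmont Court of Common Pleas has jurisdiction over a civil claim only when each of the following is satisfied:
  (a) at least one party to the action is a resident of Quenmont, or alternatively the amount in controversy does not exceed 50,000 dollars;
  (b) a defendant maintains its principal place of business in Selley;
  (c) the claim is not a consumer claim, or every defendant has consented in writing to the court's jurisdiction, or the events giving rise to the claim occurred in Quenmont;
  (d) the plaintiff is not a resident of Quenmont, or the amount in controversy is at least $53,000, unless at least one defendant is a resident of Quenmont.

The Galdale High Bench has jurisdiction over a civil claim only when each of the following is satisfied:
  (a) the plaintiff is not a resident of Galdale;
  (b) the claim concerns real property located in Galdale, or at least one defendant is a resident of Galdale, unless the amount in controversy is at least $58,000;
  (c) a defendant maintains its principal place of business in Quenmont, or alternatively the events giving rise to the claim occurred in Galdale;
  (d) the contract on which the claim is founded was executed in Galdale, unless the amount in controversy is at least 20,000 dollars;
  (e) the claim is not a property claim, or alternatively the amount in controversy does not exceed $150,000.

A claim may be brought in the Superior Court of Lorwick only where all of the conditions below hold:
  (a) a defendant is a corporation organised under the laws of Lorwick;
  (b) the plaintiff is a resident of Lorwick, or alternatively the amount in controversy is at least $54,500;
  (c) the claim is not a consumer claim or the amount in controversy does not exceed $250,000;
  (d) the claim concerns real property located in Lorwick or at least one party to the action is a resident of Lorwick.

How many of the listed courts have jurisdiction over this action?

The Quenmont Court of Common Pleas:
  (a) Halloran Group resides in Quenmont, which satisfies one of the alternatives. Met.
  (b) Kessit Partners has its principal place of business in Selley. Satisfied.
  (c) The claim is a tort claim, not a consumer claim, so one alternative holds. Condition met.
  (d) The plaintiff resides in Lorwick, which is not Quenmont, so this disjunct is met. Satisfied.
  → The court has jurisdiction.
The Galdale High Bench:
  (a) The plaintiff resides in Lorwick, which is not Galdale. Met.
  (b) The claim does not concern real property; no defendant resides in Galdale (they reside in Quenmont, Selley) — no alternative holds. The proviso rescues it, though: the amount in controversy is $58,000, which meets the $58,000 floor. Satisfied.
  (c) Halloran Group has its principal place of business in Quenmont, so this disjunct is met. Satisfied.
  (d) No contract (and hence no place of execution) is alleged. The proviso rescues it, though: the amount in controversy is USD 58,000, which meets the $20,000 floor. Condition met.
  (e) The claim is a tort claim, not a property claim, so one alternative holds. Met.
  → Jurisdiction lies.
The Superior Court of Lorwick:
  (a) Halloran Group is organised under the laws of Lorwick. Satisfied.
  (b) The plaintiff resides in Lorwick, so this disjunct is met. Met.
  (c) The claim is a tort claim, not a consumer claim, so one alternative holds. Condition met.
  (d) Gideon Brightmoor resides in Lorwick — that alternative is enough. Condition met.
  → Jurisdiction lies.
Courts with jurisdiction: the Quenmont Court of Common Pleas, the Galdale High Bench, the Superior Court of Lorwick — 3 in total.

3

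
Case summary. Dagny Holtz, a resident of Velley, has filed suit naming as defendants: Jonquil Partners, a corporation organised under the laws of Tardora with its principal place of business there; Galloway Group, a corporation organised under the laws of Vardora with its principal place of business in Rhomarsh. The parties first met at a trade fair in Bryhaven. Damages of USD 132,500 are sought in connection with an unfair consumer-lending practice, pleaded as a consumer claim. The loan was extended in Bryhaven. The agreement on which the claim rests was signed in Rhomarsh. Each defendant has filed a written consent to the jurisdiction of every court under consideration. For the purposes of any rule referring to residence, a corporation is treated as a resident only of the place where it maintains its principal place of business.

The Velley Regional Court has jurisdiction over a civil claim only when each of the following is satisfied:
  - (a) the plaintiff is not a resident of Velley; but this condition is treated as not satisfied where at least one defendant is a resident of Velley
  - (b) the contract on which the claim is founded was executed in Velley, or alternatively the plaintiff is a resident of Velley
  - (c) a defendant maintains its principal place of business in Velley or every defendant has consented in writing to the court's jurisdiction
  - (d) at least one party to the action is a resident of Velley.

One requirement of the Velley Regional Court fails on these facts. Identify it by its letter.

The Velley Regional Court:
  (a) The plaintiff resides in Velley. Not met.
  (b) The plaintiff resides in Velley, which satisfies one of the alternatives. Condition met.
  (c) Every defendant has filed written consent, so one alternative holds. Condition met.
  (d) Dagny Holtz resides in Velley. Condition met.
Only condition (a) fails.

(a)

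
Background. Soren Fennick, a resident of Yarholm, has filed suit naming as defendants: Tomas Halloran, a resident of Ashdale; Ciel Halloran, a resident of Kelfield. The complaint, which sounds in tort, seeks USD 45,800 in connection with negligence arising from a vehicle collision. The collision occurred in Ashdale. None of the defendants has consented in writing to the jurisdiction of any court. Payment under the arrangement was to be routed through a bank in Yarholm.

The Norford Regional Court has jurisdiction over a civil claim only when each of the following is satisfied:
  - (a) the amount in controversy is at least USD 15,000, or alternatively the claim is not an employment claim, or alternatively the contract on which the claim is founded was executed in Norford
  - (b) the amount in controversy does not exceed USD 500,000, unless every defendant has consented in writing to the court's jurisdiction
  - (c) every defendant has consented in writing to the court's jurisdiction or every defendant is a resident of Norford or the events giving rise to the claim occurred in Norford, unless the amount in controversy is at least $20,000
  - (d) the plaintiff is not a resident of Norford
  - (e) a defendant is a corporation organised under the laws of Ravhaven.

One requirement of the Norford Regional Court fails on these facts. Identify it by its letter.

The Norford Regional Court:
  (a) The amount in controversy is $45,800, which meets the USD 15,000 floor, which satisfies one of the alternatives. Condition met.
  (b) The amount in controversy is $45,800, within the 500,000 dollars ceiling. Satisfied.
  (c) No such written consent has been filed; the defendants reside as follows — Tomas Halloran in Ashdale, Ciel Halloran in Kelfield — not all in Norford; the operative events occurred in Ashdale, not Norford — every alternative fails. However, the amount in controversy is $45,800, which meets the USD 20,000 floor, so the 'unless' proviso supplies this condition. Met.
  (d) The plaintiff resides in Yarholm, which is not Norford. Condition met.
  (e) No defendant is a corporation. Not met.
Only condition (e) fails.

(e)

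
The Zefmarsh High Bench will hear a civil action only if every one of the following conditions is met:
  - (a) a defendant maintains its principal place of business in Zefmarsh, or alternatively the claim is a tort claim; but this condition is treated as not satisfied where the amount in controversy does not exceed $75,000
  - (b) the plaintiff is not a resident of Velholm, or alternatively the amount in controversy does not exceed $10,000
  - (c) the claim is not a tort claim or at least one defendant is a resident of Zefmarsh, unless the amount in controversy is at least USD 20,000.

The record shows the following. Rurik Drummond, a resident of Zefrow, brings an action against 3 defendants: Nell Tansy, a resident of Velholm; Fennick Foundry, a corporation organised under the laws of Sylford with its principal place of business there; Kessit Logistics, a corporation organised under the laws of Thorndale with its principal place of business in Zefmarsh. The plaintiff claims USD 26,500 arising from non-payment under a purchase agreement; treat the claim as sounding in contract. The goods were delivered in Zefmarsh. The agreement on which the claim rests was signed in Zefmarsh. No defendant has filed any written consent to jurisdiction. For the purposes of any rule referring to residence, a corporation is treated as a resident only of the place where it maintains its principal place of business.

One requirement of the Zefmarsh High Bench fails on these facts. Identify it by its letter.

(a)

The Zefmarsh High Bench:
  (a) Kessit Logistics has its principal place of business in Zefmarsh, so one alternative holds. But the carve-out bites: the amount in controversy is 26,500 dollars, within the $75,000 ceiling. Fails.
  (b) The plaintiff resides in Zefrow, which is not Velholm, which satisfies one of the alternatives. Condition met.
  (c) The claim is a contract claim, not a tort claim — that alternative is enough. Satisfied.
Only condition (a) fails.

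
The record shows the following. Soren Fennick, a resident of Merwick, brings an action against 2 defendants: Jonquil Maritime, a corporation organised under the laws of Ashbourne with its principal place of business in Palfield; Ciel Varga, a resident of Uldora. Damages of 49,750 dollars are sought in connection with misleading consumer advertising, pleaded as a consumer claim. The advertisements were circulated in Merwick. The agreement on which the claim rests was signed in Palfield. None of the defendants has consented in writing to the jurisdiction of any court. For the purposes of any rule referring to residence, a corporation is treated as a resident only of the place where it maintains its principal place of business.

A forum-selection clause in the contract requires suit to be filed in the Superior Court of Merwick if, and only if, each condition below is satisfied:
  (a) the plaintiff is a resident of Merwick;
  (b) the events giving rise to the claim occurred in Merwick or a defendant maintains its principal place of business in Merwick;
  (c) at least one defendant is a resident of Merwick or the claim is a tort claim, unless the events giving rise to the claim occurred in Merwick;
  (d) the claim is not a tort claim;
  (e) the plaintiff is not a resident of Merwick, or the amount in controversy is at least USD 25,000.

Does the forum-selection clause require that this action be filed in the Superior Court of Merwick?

The Superior Court of Merwick:
  (a) The plaintiff resides in Merwick. Met.
  (b) The operative events occurred in Merwick, so one alternative holds. Satisfied.
  (c) No defendant resides in Merwick (they reside in Palfield, Uldora); the claim is a consumer claim, not a tort claim — no alternative holds. But the operative events occurred in Merwick, and the 'unless' clause therefore excuses the requirement. Met.
  (d) The claim is a consumer claim, not a tort claim. Satisfied.
  (e) The amount in controversy is $49,750, which meets the USD 25,000 floor — that alternative is enough. Condition met.
  → The clause applies.

Yes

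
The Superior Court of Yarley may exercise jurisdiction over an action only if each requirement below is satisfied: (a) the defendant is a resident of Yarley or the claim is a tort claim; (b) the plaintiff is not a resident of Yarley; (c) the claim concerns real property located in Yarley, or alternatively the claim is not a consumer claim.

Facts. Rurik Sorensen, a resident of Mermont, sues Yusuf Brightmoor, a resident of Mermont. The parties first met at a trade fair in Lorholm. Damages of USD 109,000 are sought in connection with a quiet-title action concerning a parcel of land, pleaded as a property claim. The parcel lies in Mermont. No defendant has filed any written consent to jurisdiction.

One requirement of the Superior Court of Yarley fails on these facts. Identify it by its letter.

The Superior Court of Yarley:
  (a) The defendant resides in Mermont, not Yarley; the claim is a property claim, not a tort claim — every alternative fails. Fails.
  (b) The plaintiff resides in Mermont, which is not Yarley. Condition met.
  (c) The claim is a property claim, not a consumer claim, so this disjunct is met. Satisfied.
Only condition (a) fails.

(a)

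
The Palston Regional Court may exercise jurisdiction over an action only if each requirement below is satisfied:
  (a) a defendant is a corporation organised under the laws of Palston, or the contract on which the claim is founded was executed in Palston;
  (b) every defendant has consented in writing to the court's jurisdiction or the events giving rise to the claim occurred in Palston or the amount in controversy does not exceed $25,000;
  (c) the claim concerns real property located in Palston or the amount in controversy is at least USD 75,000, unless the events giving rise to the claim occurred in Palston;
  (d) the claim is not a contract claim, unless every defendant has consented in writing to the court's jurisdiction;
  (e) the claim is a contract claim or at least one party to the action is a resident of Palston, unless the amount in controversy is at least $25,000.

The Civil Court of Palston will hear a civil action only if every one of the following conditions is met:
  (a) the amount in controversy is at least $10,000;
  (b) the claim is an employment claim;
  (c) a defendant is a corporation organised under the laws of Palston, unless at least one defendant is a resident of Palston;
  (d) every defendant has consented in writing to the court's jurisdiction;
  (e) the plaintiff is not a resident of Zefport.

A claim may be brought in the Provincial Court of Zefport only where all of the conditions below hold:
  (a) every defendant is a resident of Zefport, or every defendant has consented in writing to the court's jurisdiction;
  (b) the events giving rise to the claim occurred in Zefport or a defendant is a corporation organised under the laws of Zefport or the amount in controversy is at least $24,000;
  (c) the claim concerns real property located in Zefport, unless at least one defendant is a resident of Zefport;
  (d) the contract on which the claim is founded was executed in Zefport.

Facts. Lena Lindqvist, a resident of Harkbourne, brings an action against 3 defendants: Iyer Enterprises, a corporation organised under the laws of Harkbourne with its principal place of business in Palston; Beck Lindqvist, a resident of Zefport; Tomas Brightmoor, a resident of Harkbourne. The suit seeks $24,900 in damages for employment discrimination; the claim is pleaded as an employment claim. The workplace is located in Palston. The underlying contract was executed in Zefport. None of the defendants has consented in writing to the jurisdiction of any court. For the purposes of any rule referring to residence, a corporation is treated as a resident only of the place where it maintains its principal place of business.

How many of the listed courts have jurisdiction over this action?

The Palston Regional Court:
  (a) The corporate defendant(s) are organised in Harkbourne, not Palston; the contract was executed in Zefport, not Palston — every alternative fails. Not satisfied.
  (b) The operative events occurred in Palston, so this disjunct is met. Satisfied.
  (c) The claim does not concern real property; the amount in controversy is 24,900 dollars, below the $75,000 floor — every alternative fails. However, the operative events occurred in Palston, so the 'unless' proviso supplies this condition. Condition met.
  (d) The claim is an employment claim, not a contract claim. Met.
  (e) Iyer Enterprises resides in Palston, so this disjunct is met. Condition met.
  → The court lacks jurisdiction.
The Civil Court of Palston:
  (a) The amount in controversy is $24,900, which meets the USD 10,000 floor. Condition met.
  (b) The claim is an employment claim. Met.
  (c) The corporate defendant(s) are organised in Harkbourne, not Palston. However, Iyer Enterprises resides in Palston, so the 'unless' proviso supplies this condition. Satisfied.
  (d) No such written consent has been filed. Not satisfied.
  (e) The plaintiff resides in Harkbourne, which is not Zefport. Satisfied.
  → At least one condition fails; no jurisdiction.
The Provincial Court of Zefport:
  (a) The defendants reside as follows — Iyer Enterprises in Palston, Beck Lindqvist in Zefport, Tomas Brightmoor in Harkbourne — not all in Zefport; no such written consent has been filed — no alternative holds. Fails.
  (b) The amount in controversy is USD 24,900, which meets the $24,000 floor — that alternative is enough. Satisfied.
  (c) The claim does not concern real property. However, Beck Lindqvist resides in Zefport, so the 'unless' proviso supplies this condition. Condition met.
  (d) The contract was executed in Zefport. Condition met.
  → Not every requirement is met — no jurisdiction.
No court satisfies all of its conditions.

0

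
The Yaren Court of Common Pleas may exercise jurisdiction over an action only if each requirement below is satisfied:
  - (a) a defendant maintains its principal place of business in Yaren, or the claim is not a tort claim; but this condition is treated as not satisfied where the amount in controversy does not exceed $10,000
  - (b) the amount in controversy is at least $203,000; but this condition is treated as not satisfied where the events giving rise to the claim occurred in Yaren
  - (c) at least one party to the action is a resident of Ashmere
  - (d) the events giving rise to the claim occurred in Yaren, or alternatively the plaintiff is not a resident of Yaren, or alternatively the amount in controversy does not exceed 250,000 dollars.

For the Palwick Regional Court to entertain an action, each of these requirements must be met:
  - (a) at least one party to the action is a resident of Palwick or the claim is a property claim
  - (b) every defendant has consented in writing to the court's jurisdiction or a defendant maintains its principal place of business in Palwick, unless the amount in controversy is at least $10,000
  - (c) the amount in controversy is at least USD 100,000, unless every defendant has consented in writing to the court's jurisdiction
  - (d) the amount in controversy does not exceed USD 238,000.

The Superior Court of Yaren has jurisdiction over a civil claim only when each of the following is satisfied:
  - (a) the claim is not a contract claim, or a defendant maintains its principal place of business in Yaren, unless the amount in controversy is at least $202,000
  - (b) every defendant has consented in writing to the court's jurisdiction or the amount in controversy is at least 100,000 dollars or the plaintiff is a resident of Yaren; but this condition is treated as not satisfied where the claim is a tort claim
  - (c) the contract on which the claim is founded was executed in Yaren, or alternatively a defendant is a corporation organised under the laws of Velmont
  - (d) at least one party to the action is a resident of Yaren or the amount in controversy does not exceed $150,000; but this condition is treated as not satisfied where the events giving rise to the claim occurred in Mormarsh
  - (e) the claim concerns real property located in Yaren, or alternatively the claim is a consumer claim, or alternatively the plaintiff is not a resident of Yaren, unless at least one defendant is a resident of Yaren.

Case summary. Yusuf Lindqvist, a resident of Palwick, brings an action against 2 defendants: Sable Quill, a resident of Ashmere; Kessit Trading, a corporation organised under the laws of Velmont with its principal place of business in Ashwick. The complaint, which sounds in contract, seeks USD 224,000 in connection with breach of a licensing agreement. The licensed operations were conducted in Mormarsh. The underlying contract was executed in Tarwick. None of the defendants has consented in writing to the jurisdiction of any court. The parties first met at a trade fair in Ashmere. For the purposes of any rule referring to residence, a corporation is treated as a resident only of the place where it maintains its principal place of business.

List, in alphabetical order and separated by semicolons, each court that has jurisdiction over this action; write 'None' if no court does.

the Palwick Regional Court; the Yaren Court of Common Pleas

The Yaren Court of Common Pleas:
  (a) The claim is a contract claim, not a tort claim, so one alternative holds. And the carve-out is inapplicable — the amount in controversy is USD 224,000, above the $10,000 ceiling. Met.
  (b) The amount in controversy is 224,000 dollars, which meets the 203,000 dollars floor. And the carve-out is inapplicable — the operative events occurred in Mormarsh, not Yaren. Satisfied.
  (c) Sable Quill resides in Ashmere. Condition met.
  (d) The plaintiff resides in Palwick, which is not Yaren, so this disjunct is met. Satisfied.
  → All conditions met; jurisdiction exists.
The Palwick Regional Court:
  (a) Yusuf Lindqvist resides in Palwick, so this disjunct is met. Satisfied.
  (b) No such written consent has been filed; the corporate defendant(s) have their principal place of business in Ashwick, not Palwick — no alternative holds. But the amount in controversy is USD 224,000, which meets the 10,000 dollars floor, and the 'unless' clause therefore excuses the requirement. Satisfied.
  (c) The amount in controversy is USD 224,000, which meets the 100,000 dollars floor. Satisfied.
  (d) The amount in controversy is USD 224,000, within the $238,000 ceiling. Satisfied.
  → Every requirement is satisfied — jurisdiction.
The Superior Court of Yaren:
  (a) The claim is a contract claim; the corporate defendant(s) have their principal place of business in Ashwick, not Yaren — every alternative fails. The proviso rescues it, though: the amount in controversy is 224,000 dollars, which meets the USD 202,000 floor. Condition met.
  (b) The amount in controversy is 224,000 dollars, which meets the USD 100,000 floor — that alternative is enough. The carve-out does not apply: the claim is a contract claim, not a tort claim. Satisfied.
  (c) Kessit Trading is organised under the laws of Velmont — that alternative is enough. Met.
  (d) No party resides in Yaren; the amount in controversy is 224,000 dollars, above the $150,000 ceiling — every alternative fails. Not met.
  (e) The plaintiff resides in Palwick, which is not Yaren, which satisfies one of the alternatives. Satisfied.
  → No jurisdiction.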